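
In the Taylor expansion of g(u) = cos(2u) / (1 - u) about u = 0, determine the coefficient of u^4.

-1/3

Multiply the two series term by term and collect like powers.
[u^0] = 1;  [u^1] = 1;  [u^2] = -1;  [u^3] = -1;  [u^4] = -1/3.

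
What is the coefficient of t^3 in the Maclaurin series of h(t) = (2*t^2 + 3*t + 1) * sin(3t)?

Multiply each power in the prefactor through the base expansion.
[t^0] = 0;  [t^1] = 3;  [t^2] = 9;  [t^3] = 3/2.
So c_3 = h′′′(0)/3! = 3/2.

3/2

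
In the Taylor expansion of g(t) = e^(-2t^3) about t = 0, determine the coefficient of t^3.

g(0) = 1
g′(0) = 0
g′′(0) = 0
g′′′(0) = -12
So c_3 = g′′′(0)/3! = -2.

-2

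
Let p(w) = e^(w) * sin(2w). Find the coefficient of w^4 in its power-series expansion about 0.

-1

Write out both Maclaurin series and multiply, keeping only the needed powers.
[w^0] = 0;  [w^1] = 2;  [w^2] = 2;  [w^3] = -1/3;  [w^4] = -1.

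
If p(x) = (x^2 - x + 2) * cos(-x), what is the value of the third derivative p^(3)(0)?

Distribute the polynomial across the series and collect like powers.
The coefficient of x^3 in the expansion is 1/2, so p′′′(0) = 3! * (1/2) = 3.

3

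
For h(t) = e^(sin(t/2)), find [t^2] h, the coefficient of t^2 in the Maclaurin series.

Plug the Maclaurin series of the inner function into that of the outer and collect terms.
h(0) = 1
h′(0) = 1/2
h′′(0) = 1/4
Dividing each by k! gives the coefficients c_0, ..., c_2.

1/8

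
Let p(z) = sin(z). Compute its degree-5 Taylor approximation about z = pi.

-(z - pi)^5/120 + (z - pi)^3/6 - (z - pi)

p(pi) = 0
p′(pi) = -1
p′′(pi) = 0
p′′′(pi) = 1
p^(4)(pi) = 0
p^(5)(pi) = -1
Dividing each by k! gives the coefficients c_0, ..., c_5.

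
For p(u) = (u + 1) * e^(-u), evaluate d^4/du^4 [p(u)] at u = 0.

-3

Shift and add copies of the series according to the polynomial's terms.
The coefficient of u^4 in the expansion is -1/8, so p^(4)(0) = 4! * (-1/8) = -3.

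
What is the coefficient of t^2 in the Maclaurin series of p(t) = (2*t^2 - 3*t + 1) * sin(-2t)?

Multiply each power in the prefactor through the base expansion.
p(0) = 0
p′(0) = -2
p′′(0) = 12
Then c_k = p^(k)(0)/k! gives each Taylor coefficient.

6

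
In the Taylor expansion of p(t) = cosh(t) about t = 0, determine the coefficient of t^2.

Compute the successive derivatives at the expansion point and divide by k!.

1/2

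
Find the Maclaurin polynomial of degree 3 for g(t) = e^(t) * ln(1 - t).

-4*t^3/3 - 3*t^2/2 - t

Expand each factor separately, then convolve coefficients.
g(0) = 0
g′(0) = -1
g′′(0) = -3
g′′′(0) = -8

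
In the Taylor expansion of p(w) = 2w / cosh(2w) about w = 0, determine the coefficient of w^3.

Invert the denominator's series and multiply.
So c_3 = p′′′(0)/3! = -4.

-4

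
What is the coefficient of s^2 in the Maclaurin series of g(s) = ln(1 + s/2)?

-1/8

g(0) = 0
g′(0) = 1/2
g′′(0) = -1/4
The Taylor polynomial is Σ g^(k)(0)/k! · s^k.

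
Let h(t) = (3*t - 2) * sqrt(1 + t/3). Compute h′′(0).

Distribute the polynomial across the series and collect like powers.
From the series, [t^2] h = 19/36; multiply by 2! = 2 to get 19/18.

19/18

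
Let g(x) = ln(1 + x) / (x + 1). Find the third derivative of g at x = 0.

11

Use 1/(1 - r) = Σ r^k on the denominator, then take the Cauchy product.
From the series, [x^3] g = 11/6; multiply by 3! = 6 to get 11.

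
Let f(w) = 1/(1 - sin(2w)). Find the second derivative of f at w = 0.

Let u equal the inner series; expand the outer function in u and truncate.
From the series, [w^2] f = 4; multiply by 2! = 2 to get 8.

8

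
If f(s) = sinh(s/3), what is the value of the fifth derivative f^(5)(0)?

From the series, [s^5] f = 1/29160; multiply by 5! = 120 to get 1/243.

1/243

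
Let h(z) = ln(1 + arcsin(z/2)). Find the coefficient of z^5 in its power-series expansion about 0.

53/3840

Let u equal the inner series; expand the outer function in u and truncate.
h(0) = 0
h′(0) = 1/2
h′′(0) = -1/4
h′′′(0) = 3/8
h^(4)(0) = -5/8
h^(5)(0) = 53/32
Then c_k = h^(k)(0)/k! gives each Taylor coefficient.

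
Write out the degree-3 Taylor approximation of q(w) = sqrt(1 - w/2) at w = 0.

-w^3/128 - w^2/32 - w/4 + 1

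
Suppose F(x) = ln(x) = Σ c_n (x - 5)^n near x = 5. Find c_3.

Apply the Taylor formula c_k = f^(k)(a)/k!.
[(x - 5)^0] = ln(5);  [(x - 5)^1] = 1/5;  [(x - 5)^2] = -1/50;  [(x - 5)^3] = 1/375.
So c_3 = F′′′(5)/3! = 1/375.

1/375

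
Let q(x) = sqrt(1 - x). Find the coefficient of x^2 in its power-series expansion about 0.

q(0) = 1
q′(0) = -1/2
q′′(0) = -1/4
So c_2 = q′′(0)/2! = -1/8.

-1/8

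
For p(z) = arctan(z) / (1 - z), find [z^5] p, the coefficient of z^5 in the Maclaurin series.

13/15

Expand 1/(denominator) as a geometric series and multiply by the numerator's series.
p(0) = 0
p′(0) = 1
p′′(0) = 2
p′′′(0) = 4
p^(4)(0) = 16
p^(5)(0) = 104
So c_5 = p^(5)(0)/5! = 13/15.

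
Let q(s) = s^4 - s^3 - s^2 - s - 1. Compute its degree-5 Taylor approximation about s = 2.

[(s - 2)^0] = 1;  [(s - 2)^1] = 15;  [(s - 2)^2] = 17;  [(s - 2)^3] = 7;  [(s - 2)^4] = 1;  [(s - 2)^5] = 0.

(s - 2)^4 + 7*(s - 2)^3 + 17*(s - 2)^2 + 15*(s - 2) + 1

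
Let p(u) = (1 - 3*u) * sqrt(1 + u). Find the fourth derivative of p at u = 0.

Distribute the polynomial across the series and collect like powers.
The coefficient of u^4 in the expansion is -29/128, so p^(4)(0) = 4! * (-29/128) = -87/16.

-87/16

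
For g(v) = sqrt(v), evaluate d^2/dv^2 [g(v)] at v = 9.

-1/108

The coefficient of (v - 9)^2 in the expansion is -1/216, so g′′(9) = 2! * (-1/216) = -1/108.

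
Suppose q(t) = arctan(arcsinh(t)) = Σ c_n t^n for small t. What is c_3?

-1/2

Substitute the inner expansion into the outer series and collect powers.
q(0) = 0
q′(0) = 1
q′′(0) = 0
q′′′(0) = -3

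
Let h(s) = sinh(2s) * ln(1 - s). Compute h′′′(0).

-6

Write out both Maclaurin series and multiply, keeping only the needed powers.
The coefficient of s^3 in the expansion is -1, so h′′′(0) = 3! * (-1) = -6.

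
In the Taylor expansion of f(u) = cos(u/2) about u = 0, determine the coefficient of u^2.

-1/8

Use the known series and substitute for the argument.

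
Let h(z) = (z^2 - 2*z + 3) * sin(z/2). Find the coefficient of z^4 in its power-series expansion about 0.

Distribute the polynomial across the series and collect like powers.

1/24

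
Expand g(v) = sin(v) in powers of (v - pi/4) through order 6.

g(pi/4) = sqrt(2)/2
g′(pi/4) = sqrt(2)/2
g′′(pi/4) = -sqrt(2)/2
g′′′(pi/4) = -sqrt(2)/2
g^(4)(pi/4) = sqrt(2)/2
g^(5)(pi/4) = sqrt(2)/2
g^(6)(pi/4) = -sqrt(2)/2
Dividing each by k! gives the coefficients c_0, ..., c_6.

-sqrt(2)*(v - pi/4)^6/1440 + sqrt(2)*(v - pi/4)^5/240 + sqrt(2)*(v - pi/4)^4/48 - sqrt(2)*(v - pi/4)^3/12 - sqrt(2)*(v - pi/4)^2/4 + sqrt(2)*(v - pi/4)/2 + sqrt(2)/2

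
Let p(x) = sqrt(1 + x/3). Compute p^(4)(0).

-5/432

The coefficient of x^4 in the expansion is -5/10368, so p^(4)(0) = 4! * (-5/10368) = -5/432.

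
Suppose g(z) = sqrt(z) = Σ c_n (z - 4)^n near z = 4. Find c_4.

g(4) = 2
g′(4) = 1/4
g′′(4) = -1/32
g′′′(4) = 3/256
g^(4)(4) = -15/2048

-5/16384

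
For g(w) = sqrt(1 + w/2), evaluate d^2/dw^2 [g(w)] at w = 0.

Apply the Taylor formula c_k = f^(k)(a)/k!.
The coefficient of w^2 in the expansion is -1/32, so g′′(0) = 2! * (-1/32) = -1/16.

-1/16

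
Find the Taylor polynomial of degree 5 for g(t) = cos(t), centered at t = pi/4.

-sqrt(2)*(t - pi/4)^5/240 + sqrt(2)*(t - pi/4)^4/48 + sqrt(2)*(t - pi/4)^3/12 - sqrt(2)*(t - pi/4)^2/4 - sqrt(2)*(t - pi/4)/2 + sqrt(2)/2

Apply the Taylor formula c_k = f^(k)(a)/k!.
g(pi/4) = sqrt(2)/2
g′(pi/4) = -sqrt(2)/2
g′′(pi/4) = -sqrt(2)/2
g′′′(pi/4) = sqrt(2)/2
g^(4)(pi/4) = sqrt(2)/2
g^(5)(pi/4) = -sqrt(2)/2
Dividing each by k! gives the coefficients c_0, ..., c_5.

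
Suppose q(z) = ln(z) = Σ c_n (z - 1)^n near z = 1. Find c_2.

-1/2

q(1) = 0
q′(1) = 1
q′′(1) = -1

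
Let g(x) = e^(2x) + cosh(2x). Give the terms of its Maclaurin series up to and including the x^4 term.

Combine the two series term by term.
g(0) = 2
g′(0) = 2
g′′(0) = 8
g′′′(0) = 8
g^(4)(0) = 32

4*x^4/3 + 4*x^3/3 + 4*x^2 + 2*x + 2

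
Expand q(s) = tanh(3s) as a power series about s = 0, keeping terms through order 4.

-9*s^3 + 3*s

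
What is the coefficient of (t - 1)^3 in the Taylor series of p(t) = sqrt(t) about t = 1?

c_3 = p′′′(1)/3! = 1/16.

1/16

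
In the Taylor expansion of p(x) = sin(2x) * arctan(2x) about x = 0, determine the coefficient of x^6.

Multiply the two series term by term and collect like powers.
p(0) = 0
p′(0) = 0
p′′(0) = 8
p′′′(0) = 0
p^(4)(0) = -192
p^(5)(0) = 0
p^(6)(0) = 12160
So c_6 = p^(6)(0)/6! = 152/9.

152/9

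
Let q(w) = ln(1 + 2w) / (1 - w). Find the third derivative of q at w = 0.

Expand each factor separately, then convolve coefficients.
The coefficient of w^3 in the expansion is 8/3, so q′′′(0) = 3! * (8/3) = 16.

16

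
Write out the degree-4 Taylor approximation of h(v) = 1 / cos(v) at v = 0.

5*v^4/24 + v^2/2 + 1

Invert the denominator's series and multiply.
[v^0] = 1;  [v^1] = 0;  [v^2] = 1/2;  [v^3] = 0;  [v^4] = 5/24.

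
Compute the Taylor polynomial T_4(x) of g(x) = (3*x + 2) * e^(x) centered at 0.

7*x^4/12 + 11*x^3/6 + 4*x^2 + 5*x + 2

Shift and add copies of the series according to the polynomial's terms.
[x^0] = 2;  [x^1] = 5;  [x^2] = 4;  [x^3] = 11/6;  [x^4] = 7/12.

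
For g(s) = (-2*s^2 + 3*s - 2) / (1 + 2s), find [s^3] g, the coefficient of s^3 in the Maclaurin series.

32

Shift and add copies of the series according to the polynomial's terms.
g(0) = -2
g′(0) = 7
g′′(0) = -32
g′′′(0) = 192
So c_3 = g′′′(0)/3! = 32.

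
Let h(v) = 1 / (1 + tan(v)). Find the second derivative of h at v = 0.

Use the geometric series for the reciprocal, then substitute.
From the series, [v^2] h = 1; multiply by 2! = 2 to get 2.

2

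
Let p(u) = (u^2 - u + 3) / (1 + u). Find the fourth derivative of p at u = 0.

Shift and add copies of the series according to the polynomial's terms.
From the series, [u^4] p = 5; multiply by 4! = 24 to get 120.

120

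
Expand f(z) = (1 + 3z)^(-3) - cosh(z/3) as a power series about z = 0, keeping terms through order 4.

Add the two expansions coefficient-wise.
f(0) = 0
f′(0) = -9
f′′(0) = 971/9
f′′′(0) = -1620
f^(4)(0) = 2361959/81

2361959*z^4/1944 - 270*z^3 + 971*z^2/18 - 9*z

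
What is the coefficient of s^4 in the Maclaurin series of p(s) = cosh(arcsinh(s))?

Substitute the inner expansion into the outer series and collect powers.
p(0) = 1
p′(0) = 0
p′′(0) = 1
p′′′(0) = 0
p^(4)(0) = -3

-1/8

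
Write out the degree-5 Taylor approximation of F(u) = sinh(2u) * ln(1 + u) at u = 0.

-7*u^5/6 + 2*u^4 - u^3 + 2*u^2

Expand each factor separately, then convolve coefficients.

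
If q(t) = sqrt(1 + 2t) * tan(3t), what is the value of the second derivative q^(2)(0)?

6

Expand each factor separately, then convolve coefficients.
The coefficient of t^2 in the expansion is 3, so q′′(0) = 2! * (3) = 6.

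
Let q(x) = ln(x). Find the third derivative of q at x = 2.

From the series, [(x - 2)^3] q = 1/24; multiply by 3! = 6 to get 1/4.

1/4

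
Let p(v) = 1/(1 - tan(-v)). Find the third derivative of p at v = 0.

Let u equal the inner series; expand the outer function in u and truncate.
The coefficient of v^3 in the expansion is -4/3, so p′′′(0) = 3! * (-4/3) = -8.

-8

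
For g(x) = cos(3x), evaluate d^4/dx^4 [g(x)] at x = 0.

The coefficient of x^4 in the expansion is 27/8, so g^(4)(0) = 4! * (27/8) = 81.

81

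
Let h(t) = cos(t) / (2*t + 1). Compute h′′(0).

Expand 1/(denominator) as a geometric series and multiply by the numerator's series.
The coefficient of t^2 in the expansion is 7/2, so h′′(0) = 2! * (7/2) = 7.

7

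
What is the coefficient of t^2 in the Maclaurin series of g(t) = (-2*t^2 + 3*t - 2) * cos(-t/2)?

Shift and add copies of the series according to the polynomial's terms.

-7/4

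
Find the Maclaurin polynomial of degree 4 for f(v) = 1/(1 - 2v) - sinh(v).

16*v^4 + 47*v^3/6 + 4*v^2 + v + 1

Add the two expansions coefficient-wise.
f(0) = 1
f′(0) = 1
f′′(0) = 8
f′′′(0) = 47
f^(4)(0) = 384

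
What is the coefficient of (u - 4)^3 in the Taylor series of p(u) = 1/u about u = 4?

[(u - 4)^0] = 1/4;  [(u - 4)^1] = -1/16;  [(u - 4)^2] = 1/64;  [(u - 4)^3] = -1/256.

-1/256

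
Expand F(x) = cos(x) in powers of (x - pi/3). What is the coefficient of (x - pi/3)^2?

-1/4

F(pi/3) = 1/2
F′(pi/3) = -sqrt(3)/2
F′′(pi/3) = -1/2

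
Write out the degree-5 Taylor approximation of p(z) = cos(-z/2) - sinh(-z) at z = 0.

z^5/120 + z^4/384 + z^3/6 - z^2/8 + z + 1

Combine the two series term by term.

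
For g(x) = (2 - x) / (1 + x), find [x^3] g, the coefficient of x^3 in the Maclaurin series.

Distribute the polynomial across the series and collect like powers.
g(0) = 2
g′(0) = -3
g′′(0) = 6
g′′′(0) = -18

-3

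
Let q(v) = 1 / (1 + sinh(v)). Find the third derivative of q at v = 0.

-7

Write 1/(1+u) = 1 - u + u^2 - u^3 + ... and substitute the series for u.
From the series, [v^3] q = -7/6; multiply by 3! = 6 to get -7.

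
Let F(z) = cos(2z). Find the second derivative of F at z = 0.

The coefficient of z^2 in the expansion is -2, so F′′(0) = 2! * (-2) = -4.

-4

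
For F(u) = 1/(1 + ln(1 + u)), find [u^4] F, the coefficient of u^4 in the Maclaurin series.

11/3

Let u equal the inner series; expand the outer function in u and truncate.
F(0) = 1
F′(0) = -1
F′′(0) = 3
F′′′(0) = -14
F^(4)(0) = 88
Dividing each by k! gives the coefficients c_0, ..., c_4.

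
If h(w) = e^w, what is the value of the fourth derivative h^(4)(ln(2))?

2

The coefficient of (w - ln(2))^4 in the expansion is 1/12, so h^(4)(ln(2)) = 4! * (1/12) = 2.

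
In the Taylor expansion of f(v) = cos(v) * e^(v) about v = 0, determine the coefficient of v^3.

Expand each factor separately, then convolve coefficients.

-1/3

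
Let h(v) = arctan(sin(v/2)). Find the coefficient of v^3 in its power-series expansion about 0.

Let u equal the inner series; expand the outer function in u and truncate.
h(0) = 0
h′(0) = 1/2
h′′(0) = 0
h′′′(0) = -3/8
The Taylor polynomial is Σ h^(k)(0)/k! · v^k.

-1/16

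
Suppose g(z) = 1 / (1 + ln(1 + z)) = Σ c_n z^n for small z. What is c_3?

Use the geometric series for the reciprocal, then substitute.
g(0) = 1
g′(0) = -1
g′′(0) = 3
g′′′(0) = -14
So c_3 = g′′′(0)/3! = -7/3.

-7/3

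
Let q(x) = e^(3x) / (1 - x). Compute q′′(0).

17

Multiply the two series term by term and collect like powers.
From the series, [x^2] q = 17/2; multiply by 2! = 2 to get 17.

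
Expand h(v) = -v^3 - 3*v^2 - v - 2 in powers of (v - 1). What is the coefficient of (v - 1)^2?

c_2 = h′′(1)/2! = -6.

-6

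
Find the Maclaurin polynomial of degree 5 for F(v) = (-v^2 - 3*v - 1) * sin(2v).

Multiply each power in the prefactor through the base expansion.
F(0) = 0
F′(0) = -2
F′′(0) = -12
F′′′(0) = -4
F^(4)(0) = 96
F^(5)(0) = 128
Dividing each by k! gives the coefficients c_0, ..., c_5.

16*v^5/15 + 4*v^4 - 2*v^3/3 - 6*v^2 - 2*v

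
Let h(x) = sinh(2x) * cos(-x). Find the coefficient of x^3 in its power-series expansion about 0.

1/3

Take the Cauchy product of the two expansions.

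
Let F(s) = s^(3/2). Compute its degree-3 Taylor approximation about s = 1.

F(1) = 1
F′(1) = 3/2
F′′(1) = 3/4
F′′′(1) = -3/8

-(s - 1)^3/16 + 3*(s - 1)^2/8 + 3*(s - 1)/2 + 1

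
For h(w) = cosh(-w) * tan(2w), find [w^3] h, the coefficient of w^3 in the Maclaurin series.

Take the Cauchy product of the two expansions.
h(0) = 0
h′(0) = 2
h′′(0) = 0
h′′′(0) = 22

11/3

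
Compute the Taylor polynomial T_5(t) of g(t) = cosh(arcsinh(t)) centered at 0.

Compose series: expand the inner function first, then feed it into the outer expansion.
g(0) = 1
g′(0) = 0
g′′(0) = 1
g′′′(0) = 0
g^(4)(0) = -3
g^(5)(0) = 0

-t^4/8 + t^2/2 + 1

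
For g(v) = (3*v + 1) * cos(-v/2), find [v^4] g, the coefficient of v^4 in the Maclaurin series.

1/384

Shift and add copies of the series according to the polynomial's terms.
g(0) = 1
g′(0) = 3
g′′(0) = -1/4
g′′′(0) = -9/4
g^(4)(0) = 1/16
Dividing each by k! gives the coefficients c_0, ..., c_4.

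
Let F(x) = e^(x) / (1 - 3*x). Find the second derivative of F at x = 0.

Multiply the numerator's expansion by the denominator's geometric series.
The coefficient of x^2 in the expansion is 25/2, so F′′(0) = 2! * (25/2) = 25.

25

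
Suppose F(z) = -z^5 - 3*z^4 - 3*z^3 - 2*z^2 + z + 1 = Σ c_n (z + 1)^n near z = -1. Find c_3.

[(z + 1)^0] = -1;  [(z + 1)^1] = 3;  [(z + 1)^2] = -1;  [(z + 1)^3] = -1.

-1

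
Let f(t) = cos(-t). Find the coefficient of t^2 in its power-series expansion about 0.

-1/2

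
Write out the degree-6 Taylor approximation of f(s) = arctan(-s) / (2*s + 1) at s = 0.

446*s^6/15 - 223*s^5/15 + 22*s^4/3 - 11*s^3/3 + 2*s^2 - s

Multiply the numerator's expansion by the denominator's geometric series.
[s^0] = 0;  [s^1] = -1;  [s^2] = 2;  [s^3] = -11/3;  [s^4] = 22/3;  [s^5] = -223/15;  [s^6] = 446/15.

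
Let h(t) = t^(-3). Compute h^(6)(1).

20160

The coefficient of (t - 1)^6 in the expansion is 28, so h^(6)(1) = 6! * (28) = 20160.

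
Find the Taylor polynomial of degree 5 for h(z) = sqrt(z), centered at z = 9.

7*(z - 9)^5/5038848 - 5*(z - 9)^4/279936 + (z - 9)^3/3888 - (z - 9)^2/216 + (z - 9)/6 + 3

Compute the successive derivatives at the expansion point and divide by k!.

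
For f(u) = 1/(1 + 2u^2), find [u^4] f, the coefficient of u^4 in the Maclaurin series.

4

f(0) = 1
f′(0) = 0
f′′(0) = -4
f′′′(0) = 0
f^(4)(0) = 96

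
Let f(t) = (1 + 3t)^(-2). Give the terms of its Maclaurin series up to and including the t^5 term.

-1458*t^5 + 405*t^4 - 108*t^3 + 27*t^2 - 6*t + 1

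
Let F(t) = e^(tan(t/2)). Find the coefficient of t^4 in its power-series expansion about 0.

Substitute the inner expansion into the outer series and collect powers.
[t^0] = 1;  [t^1] = 1/2;  [t^2] = 1/8;  [t^3] = 1/16;  [t^4] = 3/128.
So c_4 = F^(4)(0)/4! = 3/128.

3/128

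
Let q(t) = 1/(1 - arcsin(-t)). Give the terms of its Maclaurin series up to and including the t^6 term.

Plug the Maclaurin series of the inner function into that of the outer and collect terms.
q(0) = 1
q′(0) = -1
q′′(0) = 2
q′′′(0) = -7
q^(4)(0) = 32
q^(5)(0) = -189
q^(6)(0) = 1328
Then c_k = q^(k)(0)/k! gives each Taylor coefficient.

83*t^6/45 - 63*t^5/40 + 4*t^4/3 - 7*t^3/6 + t^2 - t + 1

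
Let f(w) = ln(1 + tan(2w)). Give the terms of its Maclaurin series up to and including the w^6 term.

-1984*w^6/45 + 64*w^5/3 - 28*w^4/3 + 16*w^3/3 - 2*w^2 + 2*w

Let u equal the inner series; expand the outer function in u and truncate.
f(0) = 0
f′(0) = 2
f′′(0) = -4
f′′′(0) = 32
f^(4)(0) = -224
f^(5)(0) = 2560
f^(6)(0) = -31744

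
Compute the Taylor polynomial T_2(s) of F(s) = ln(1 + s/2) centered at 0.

-s^2/8 + s/2

Compute the successive derivatives at the expansion point and divide by k!.
[s^0] = 0;  [s^1] = 1/2;  [s^2] = -1/8.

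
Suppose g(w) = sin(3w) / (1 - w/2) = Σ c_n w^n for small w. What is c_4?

-15/8

Write out both Maclaurin series and multiply, keeping only the needed powers.
[w^0] = 0;  [w^1] = 3;  [w^2] = 3/2;  [w^3] = -15/4;  [w^4] = -15/8.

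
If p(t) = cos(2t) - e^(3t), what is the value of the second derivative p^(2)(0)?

Combine the two series term by term.
From the series, [t^2] p = -13/2; multiply by 2! = 2 to get -13.

-13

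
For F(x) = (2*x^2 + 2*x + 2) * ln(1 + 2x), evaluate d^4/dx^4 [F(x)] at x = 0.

-160

Distribute the polynomial across the series and collect like powers.
From the series, [x^4] F = -20/3; multiply by 4! = 24 to get -160.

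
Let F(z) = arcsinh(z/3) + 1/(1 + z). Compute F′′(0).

2

Add the two expansions coefficient-wise.
From the series, [z^2] F = 1; multiply by 2! = 2 to get 2.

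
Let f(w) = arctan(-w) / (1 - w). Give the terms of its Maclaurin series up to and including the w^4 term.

Expand each factor separately, then convolve coefficients.
f(0) = 0
f′(0) = -1
f′′(0) = -2
f′′′(0) = -4
f^(4)(0) = -16

-2*w^4/3 - 2*w^3/3 - w^2 - w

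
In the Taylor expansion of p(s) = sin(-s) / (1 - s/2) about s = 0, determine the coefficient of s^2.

-1/2

Write out both Maclaurin series and multiply, keeping only the needed powers.
p(0) = 0
p′(0) = -1
p′′(0) = -1
So c_2 = p′′(0)/2! = -1/2.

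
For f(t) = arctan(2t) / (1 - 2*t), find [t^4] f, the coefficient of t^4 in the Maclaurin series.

Use 1/(1 - r) = Σ r^k on the denominator, then take the Cauchy product.
f(0) = 0
f′(0) = 2
f′′(0) = 8
f′′′(0) = 32
f^(4)(0) = 256

32/3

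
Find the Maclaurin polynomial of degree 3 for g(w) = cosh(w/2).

w^2/8 + 1

Compute the successive derivatives at the expansion point and divide by k!.
g(0) = 1
g′(0) = 0
g′′(0) = 1/4
g′′′(0) = 0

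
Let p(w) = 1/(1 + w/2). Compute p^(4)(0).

3/2

From the series, [w^4] p = 1/16; multiply by 4! = 24 to get 3/2.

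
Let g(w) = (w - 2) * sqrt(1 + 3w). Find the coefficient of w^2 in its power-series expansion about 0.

Shift and add copies of the series according to the polynomial's terms.
[w^0] = -2;  [w^1] = -2;  [w^2] = 15/4.
So c_2 = g′′(0)/2! = 15/4.

15/4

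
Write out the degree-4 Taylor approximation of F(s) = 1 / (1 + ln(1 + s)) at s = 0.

Expand as Σ (-1)^k u^k with u equal to the inner function's series.
F(0) = 1
F′(0) = -1
F′′(0) = 3
F′′′(0) = -14
F^(4)(0) = 88

11*s^4/3 - 7*s^3/3 + 3*s^2/2 - s + 1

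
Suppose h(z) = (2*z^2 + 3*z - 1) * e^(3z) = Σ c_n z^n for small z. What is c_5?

171/10

Multiply each power in the prefactor through the base expansion.
So c_5 = h^(5)(0)/5! = 171/10.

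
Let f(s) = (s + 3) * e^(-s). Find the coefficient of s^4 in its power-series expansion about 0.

Distribute the polynomial across the series and collect like powers.
f(0) = 3
f′(0) = -2
f′′(0) = 1
f′′′(0) = 0
f^(4)(0) = -1
So c_4 = f^(4)(0)/4! = -1/24.

-1/24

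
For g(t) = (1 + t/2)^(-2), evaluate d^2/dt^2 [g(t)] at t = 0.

3/2

Apply the Taylor formula c_k = f^(k)(a)/k!.
The coefficient of t^2 in the expansion is 3/4, so g′′(0) = 2! * (3/4) = 3/2.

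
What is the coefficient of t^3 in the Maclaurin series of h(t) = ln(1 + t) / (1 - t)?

Expand 1/(denominator) as a geometric series and multiply by the numerator's series.

5/6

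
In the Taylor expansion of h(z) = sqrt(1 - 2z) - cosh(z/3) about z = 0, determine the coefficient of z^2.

Combine the two series term by term.
h(0) = 0
h′(0) = -1
h′′(0) = -10/9
So c_2 = h′′(0)/2! = -5/9.

-5/9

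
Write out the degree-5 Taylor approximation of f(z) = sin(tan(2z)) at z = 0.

-4*z^5/5 + 4*z^3/3 + 2*z

Substitute the inner expansion into the outer series and collect powers.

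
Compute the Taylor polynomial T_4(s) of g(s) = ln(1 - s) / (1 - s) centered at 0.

-25*s^4/12 - 11*s^3/6 - 3*s^2/2 - s

Expand 1/(denominator) as a geometric series and multiply by the numerator's series.
g(0) = 0
g′(0) = -1
g′′(0) = -3
g′′′(0) = -11
g^(4)(0) = -50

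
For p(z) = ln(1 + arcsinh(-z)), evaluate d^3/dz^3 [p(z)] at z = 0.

-1

Compose series: expand the inner function first, then feed it into the outer expansion.
The coefficient of z^3 in the expansion is -1/6, so p′′′(0) = 3! * (-1/6) = -1.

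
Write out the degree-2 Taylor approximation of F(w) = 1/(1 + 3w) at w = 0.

[w^0] = 1;  [w^1] = -3;  [w^2] = 9.

9*w^2 - 3*w + 1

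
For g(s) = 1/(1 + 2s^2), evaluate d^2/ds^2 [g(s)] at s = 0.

-4

Differentiate repeatedly and evaluate at the center.
The coefficient of s^2 in the expansion is -2, so g′′(0) = 2! * (-2) = -4.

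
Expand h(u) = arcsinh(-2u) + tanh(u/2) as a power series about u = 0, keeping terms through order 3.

31*u^3/24 - 3*u/2

Combine the two series term by term.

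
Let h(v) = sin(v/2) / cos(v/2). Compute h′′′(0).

1/4

Divide the numerator series by the denominator series (power-series long division).
From the series, [v^3] h = 1/24; multiply by 3! = 6 to get 1/4.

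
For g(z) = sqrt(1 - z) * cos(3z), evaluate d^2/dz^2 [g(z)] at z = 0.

-37/4

Take the Cauchy product of the two expansions.
The coefficient of z^2 in the expansion is -37/8, so g′′(0) = 2! * (-37/8) = -37/4.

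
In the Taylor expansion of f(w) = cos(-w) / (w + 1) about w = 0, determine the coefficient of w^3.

Use 1/(1 - r) = Σ r^k on the denominator, then take the Cauchy product.
f(0) = 1
f′(0) = -1
f′′(0) = 1
f′′′(0) = -3
Dividing each by k! gives the coefficients c_0, ..., c_3.

-1/2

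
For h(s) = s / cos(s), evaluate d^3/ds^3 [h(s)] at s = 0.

Write the quotient as an unknown series and match coefficients against numerator = denominator · series.
From the series, [s^3] h = 1/2; multiply by 3! = 6 to get 3.

3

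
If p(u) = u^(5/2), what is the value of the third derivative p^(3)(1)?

From the series, [(u - 1)^3] p = 5/16; multiply by 3! = 6 to get 15/8.

15/8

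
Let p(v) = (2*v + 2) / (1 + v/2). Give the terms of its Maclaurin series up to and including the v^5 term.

Shift and add copies of the series according to the polynomial's terms.
p(0) = 2
p′(0) = 1
p′′(0) = -1
p′′′(0) = 3/2
p^(4)(0) = -3
p^(5)(0) = 15/2
Then c_k = p^(k)(0)/k! gives each Taylor coefficient.

v^5/16 - v^4/8 + v^3/4 - v^2/2 + v + 2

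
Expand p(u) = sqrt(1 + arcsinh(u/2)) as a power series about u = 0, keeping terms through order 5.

Plug the Maclaurin series of the inner function into that of the outer and collect terms.
p(0) = 1
p′(0) = 1/4
p′′(0) = -1/16
p′′′(0) = -1/64
p^(4)(0) = 1/256
p^(5)(0) = 129/1024

43*u^5/40960 + u^4/6144 - u^3/384 - u^2/32 + u/4 + 1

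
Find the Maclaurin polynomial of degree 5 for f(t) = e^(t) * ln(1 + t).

3*t^5/40 + t^3/3 + t^2/2 + t

Multiply the two series term by term and collect like powers.
f(0) = 0
f′(0) = 1
f′′(0) = 1
f′′′(0) = 2
f^(4)(0) = 0
f^(5)(0) = 9
Then c_k = f^(k)(0)/k! gives each Taylor coefficient.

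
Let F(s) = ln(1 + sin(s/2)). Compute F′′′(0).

Substitute the inner expansion into the outer series and collect powers.
The coefficient of s^3 in the expansion is 1/48, so F′′′(0) = 3! * (1/48) = 1/8.

1/8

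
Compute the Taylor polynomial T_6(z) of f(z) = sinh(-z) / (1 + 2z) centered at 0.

667*z^6/20 - 667*z^5/40 + 25*z^4/3 - 25*z^3/6 + 2*z^2 - z

Multiply the two series term by term and collect like powers.
f(0) = 0
f′(0) = -1
f′′(0) = 4
f′′′(0) = -25
f^(4)(0) = 200
f^(5)(0) = -2001
f^(6)(0) = 24012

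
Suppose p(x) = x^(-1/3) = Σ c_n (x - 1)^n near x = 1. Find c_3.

-14/81

Use the known series and substitute for the argument.
p(1) = 1
p′(1) = -1/3
p′′(1) = 4/9
p′′′(1) = -28/27
So c_3 = p′′′(1)/3! = -14/81.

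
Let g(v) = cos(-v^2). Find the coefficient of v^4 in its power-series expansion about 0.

-1/2

Compute the successive derivatives at the expansion point and divide by k!.
[v^0] = 1;  [v^1] = 0;  [v^2] = 0;  [v^3] = 0;  [v^4] = -1/2.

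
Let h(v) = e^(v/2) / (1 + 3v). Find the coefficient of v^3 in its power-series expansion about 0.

Multiply the two series term by term and collect like powers.
[v^0] = 1;  [v^1] = -5/2;  [v^2] = 61/8;  [v^3] = -1097/48.

-1097/48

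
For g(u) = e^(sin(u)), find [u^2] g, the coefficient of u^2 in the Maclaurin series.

1/2

Compose series: expand the inner function first, then feed it into the outer expansion.
[u^0] = 1;  [u^1] = 1;  [u^2] = 1/2.
So c_2 = g′′(0)/2! = 1/2.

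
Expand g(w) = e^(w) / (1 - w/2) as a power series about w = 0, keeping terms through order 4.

7*w^4/16 + 19*w^3/24 + 5*w^2/4 + 3*w/2 + 1

Write out both Maclaurin series and multiply, keeping only the needed powers.
g(0) = 1
g′(0) = 3/2
g′′(0) = 5/2
g′′′(0) = 19/4
g^(4)(0) = 21/2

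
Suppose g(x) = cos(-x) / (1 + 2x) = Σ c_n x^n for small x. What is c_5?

Write out both Maclaurin series and multiply, keeping only the needed powers.
So c_5 = g^(5)(0)/5! = -337/12.

-337/12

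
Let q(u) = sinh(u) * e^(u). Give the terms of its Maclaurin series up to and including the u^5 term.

Multiply the two series term by term and collect like powers.

2*u^5/15 + u^4/3 + 2*u^3/3 + u^2 + u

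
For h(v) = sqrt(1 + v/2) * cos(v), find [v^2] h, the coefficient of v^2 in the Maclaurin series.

-17/32

Multiply the two series term by term and collect like powers.
[v^0] = 1;  [v^1] = 1/4;  [v^2] = -17/32.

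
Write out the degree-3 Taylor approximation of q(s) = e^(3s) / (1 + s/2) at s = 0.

23*s^3/8 + 13*s^2/4 + 5*s/2 + 1

Write out both Maclaurin series and multiply, keeping only the needed powers.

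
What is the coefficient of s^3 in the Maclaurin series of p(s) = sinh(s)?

1/6

[s^0] = 0;  [s^1] = 1;  [s^2] = 0;  [s^3] = 1/6.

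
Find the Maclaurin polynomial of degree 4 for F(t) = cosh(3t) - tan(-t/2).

27*t^4/8 + t^3/24 + 9*t^2/2 + t/2 + 1

Combine the two series term by term.
F(0) = 1
F′(0) = 1/2
F′′(0) = 9
F′′′(0) = 1/4
F^(4)(0) = 81
Then c_k = F^(k)(0)/k! gives each Taylor coefficient.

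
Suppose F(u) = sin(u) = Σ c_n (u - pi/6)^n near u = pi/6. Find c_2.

Compute the successive derivatives at the expansion point and divide by k!.
So c_2 = F′′(pi/6)/2! = -1/4.

-1/4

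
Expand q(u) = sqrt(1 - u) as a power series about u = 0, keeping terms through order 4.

-5*u^4/128 - u^3/16 - u^2/8 - u/2 + 1

Apply the Taylor formula c_k = f^(k)(a)/k!.
[u^0] = 1;  [u^1] = -1/2;  [u^2] = -1/8;  [u^3] = -1/16;  [u^4] = -5/128.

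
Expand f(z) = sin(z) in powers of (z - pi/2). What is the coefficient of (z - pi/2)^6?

Compute the successive derivatives at the expansion point and divide by k!.
f(pi/2) = 1
f′(pi/2) = 0
f′′(pi/2) = -1
f′′′(pi/2) = 0
f^(4)(pi/2) = 1
f^(5)(pi/2) = 0
f^(6)(pi/2) = -1

-1/720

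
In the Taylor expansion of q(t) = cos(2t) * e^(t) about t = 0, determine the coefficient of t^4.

-7/24

Write out both Maclaurin series and multiply, keeping only the needed powers.
[t^0] = 1;  [t^1] = 1;  [t^2] = -3/2;  [t^3] = -11/6;  [t^4] = -7/24.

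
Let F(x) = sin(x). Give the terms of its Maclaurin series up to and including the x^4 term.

-x^3/6 + x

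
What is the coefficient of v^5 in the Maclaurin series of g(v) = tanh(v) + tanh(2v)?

Combine the two series term by term.
g(0) = 0
g′(0) = 3
g′′(0) = 0
g′′′(0) = -18
g^(4)(0) = 0
g^(5)(0) = 528
Then c_k = g^(k)(0)/k! gives each Taylor coefficient.

22/5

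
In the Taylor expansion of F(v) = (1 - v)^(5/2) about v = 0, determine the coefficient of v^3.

Use the known series and substitute for the argument.
So c_3 = F′′′(0)/3! = -5/16.

-5/16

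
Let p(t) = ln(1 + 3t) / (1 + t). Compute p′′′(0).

Take the Cauchy product of the two expansions.
The coefficient of t^3 in the expansion is 33/2, so p′′′(0) = 3! * (33/2) = 99.

99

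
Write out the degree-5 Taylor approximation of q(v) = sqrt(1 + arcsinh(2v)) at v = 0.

43*v^5/40 + v^4/24 - v^3/6 - v^2/2 + v + 1

Plug the Maclaurin series of the inner function into that of the outer and collect terms.
q(0) = 1
q′(0) = 1
q′′(0) = -1
q′′′(0) = -1
q^(4)(0) = 1
q^(5)(0) = 129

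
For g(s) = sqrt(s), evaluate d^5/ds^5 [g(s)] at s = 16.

105/8388608

From the series, [(s - 16)^5] g = 7/67108864; multiply by 5! = 120 to get 105/8388608.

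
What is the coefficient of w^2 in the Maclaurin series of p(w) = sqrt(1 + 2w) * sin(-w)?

-1

Multiply the two series term by term and collect like powers.
p(0) = 0
p′(0) = -1
p′′(0) = -2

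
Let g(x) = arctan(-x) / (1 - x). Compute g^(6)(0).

Write out both Maclaurin series and multiply, keeping only the needed powers.
The coefficient of x^6 in the expansion is -13/15, so g^(6)(0) = 6! * (-13/15) = -624.

-624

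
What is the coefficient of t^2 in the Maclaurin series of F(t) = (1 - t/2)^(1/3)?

-1/36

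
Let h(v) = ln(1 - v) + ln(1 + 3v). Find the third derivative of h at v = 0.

Expand each term separately and add.
The coefficient of v^3 in the expansion is 26/3, so h′′′(0) = 3! * (26/3) = 52.

52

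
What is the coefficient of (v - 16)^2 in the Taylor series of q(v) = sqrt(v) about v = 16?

-1/512

Compute the successive derivatives at the expansion point and divide by k!.
[(v - 16)^0] = 4;  [(v - 16)^1] = 1/8;  [(v - 16)^2] = -1/512.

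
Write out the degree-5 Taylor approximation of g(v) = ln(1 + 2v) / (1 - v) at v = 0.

Multiply the two series term by term and collect like powers.

76*v^5/15 - 4*v^4/3 + 8*v^3/3 + 2*v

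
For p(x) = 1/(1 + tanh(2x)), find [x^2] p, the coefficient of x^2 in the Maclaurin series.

4

Compose series: expand the inner function first, then feed it into the outer expansion.
p(0) = 1
p′(0) = -2
p′′(0) = 8
Then c_k = p^(k)(0)/k! gives each Taylor coefficient.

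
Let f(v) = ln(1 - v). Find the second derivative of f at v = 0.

The coefficient of v^2 in the expansion is -1/2, so f′′(0) = 2! * (-1/2) = -1.

-1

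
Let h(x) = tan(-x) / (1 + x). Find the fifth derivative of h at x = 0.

Multiply the two series term by term and collect like powers.
The coefficient of x^5 in the expansion is -22/15, so h^(5)(0) = 5! * (-22/15) = -176.

-176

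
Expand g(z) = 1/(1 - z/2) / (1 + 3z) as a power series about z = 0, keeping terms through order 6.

Write out both Maclaurin series and multiply, keeping only the needed powers.
g(0) = 1
g′(0) = -5/2
g′′(0) = 31/2
g′′′(0) = -555/4
g^(4)(0) = 3333/2
g^(5)(0) = -99975/4
g^(6)(0) = 165375*14^(73/140)*3^(1/8)*5^(19/35)/4

39991*z^6/64 - 6665*z^5/32 + 1111*z^4/16 - 185*z^3/8 + 31*z^2/4 - 5*z/2 + 1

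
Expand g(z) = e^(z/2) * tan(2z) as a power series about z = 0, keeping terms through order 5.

4421*z^5/960 + 11*z^4/8 + 35*z^3/12 + z^2 + 2*z

Take the Cauchy product of the two expansions.
[z^0] = 0;  [z^1] = 2;  [z^2] = 1;  [z^3] = 35/12;  [z^4] = 11/8;  [z^5] = 4421/960.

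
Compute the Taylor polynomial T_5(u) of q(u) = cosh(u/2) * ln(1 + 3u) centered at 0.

31829*u^5/640 - 333*u^4/16 + 75*u^3/8 - 9*u^2/2 + 3*u

Expand each factor separately, then convolve coefficients.
[u^0] = 0;  [u^1] = 3;  [u^2] = -9/2;  [u^3] = 75/8;  [u^4] = -333/16;  [u^5] = 31829/640.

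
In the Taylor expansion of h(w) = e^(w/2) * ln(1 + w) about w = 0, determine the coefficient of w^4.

Write out both Maclaurin series and multiply, keeping only the needed powers.
[w^0] = 0;  [w^1] = 1;  [w^2] = 0;  [w^3] = 5/24;  [w^4] = -1/8.

-1/8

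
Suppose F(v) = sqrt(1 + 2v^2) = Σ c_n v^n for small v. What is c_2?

1

Use the known series and substitute for the argument.
[v^0] = 1;  [v^1] = 0;  [v^2] = 1.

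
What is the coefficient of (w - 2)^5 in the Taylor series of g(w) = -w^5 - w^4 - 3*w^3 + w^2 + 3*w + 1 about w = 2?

-1

g(2) = -61
g′(2) = -141
g′′(2) = -242
g′′′(2) = -306
g^(4)(2) = -264
g^(5)(2) = -120
Dividing each by k! gives the coefficients c_0, ..., c_5.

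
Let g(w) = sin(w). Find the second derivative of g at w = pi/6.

Differentiate repeatedly and evaluate at the center.
From the series, [(w - pi/6)^2] g = -1/4; multiply by 2! = 2 to get -1/2.

-1/2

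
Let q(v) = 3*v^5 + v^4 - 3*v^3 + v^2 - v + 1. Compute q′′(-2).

-394

The coefficient of (v + 2)^2 in the expansion is -197, so q′′(-2) = 2! * (-197) = -394.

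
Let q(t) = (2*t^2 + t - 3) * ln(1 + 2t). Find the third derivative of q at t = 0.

Shift and add copies of the series according to the polynomial's terms.
From the series, [t^3] q = -6; multiply by 3! = 6 to get -36.

-36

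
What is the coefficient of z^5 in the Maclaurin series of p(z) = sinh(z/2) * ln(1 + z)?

Expand each factor separately, then convolve coefficients.
[z^0] = 0;  [z^1] = 0;  [z^2] = 1/2;  [z^3] = -1/4;  [z^4] = 3/16;  [z^5] = -13/96.
So c_5 = p^(5)(0)/5! = -13/96.

-13/96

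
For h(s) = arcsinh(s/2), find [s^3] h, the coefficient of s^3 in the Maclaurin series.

-1/48

Use the known series and substitute for the argument.
So c_3 = h′′′(0)/3! = -1/48.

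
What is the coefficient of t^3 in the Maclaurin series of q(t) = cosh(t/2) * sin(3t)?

Expand each factor separately, then convolve coefficients.
q(0) = 0
q′(0) = 3
q′′(0) = 0
q′′′(0) = -99/4
So c_3 = q′′′(0)/3! = -33/8.

-33/8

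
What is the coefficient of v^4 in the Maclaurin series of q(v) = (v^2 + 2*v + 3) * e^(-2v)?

Multiply each power in the prefactor through the base expansion.
q(0) = 3
q′(0) = -4
q′′(0) = 6
q′′′(0) = -12
q^(4)(0) = 32
So c_4 = q^(4)(0)/4! = 4/3.

4/3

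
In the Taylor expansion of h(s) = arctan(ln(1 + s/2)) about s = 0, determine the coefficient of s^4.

1/64

Substitute the inner expansion into the outer series and collect powers.
h(0) = 0
h′(0) = 1/2
h′′(0) = -1/4
h′′′(0) = 0
h^(4)(0) = 3/8
So c_4 = h^(4)(0)/4! = 1/64.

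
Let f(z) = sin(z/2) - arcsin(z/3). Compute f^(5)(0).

Expand each term separately and add.
The coefficient of z^5 in the expansion is -1/20736, so f^(5)(0) = 5! * (-1/20736) = -5/864.

-5/864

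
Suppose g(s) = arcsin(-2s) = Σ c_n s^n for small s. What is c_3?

-4/3

Use the known series and substitute for the argument.
[s^0] = 0;  [s^1] = -2;  [s^2] = 0;  [s^3] = -4/3.
So c_3 = g′′′(0)/3! = -4/3.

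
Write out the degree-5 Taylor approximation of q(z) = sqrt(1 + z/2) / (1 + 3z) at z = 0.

Take the Cauchy product of the two expansions.

-1817213*z^5/8192 + 151435*z^4/2048 - 3155*z^3/128 + 263*z^2/32 - 11*z/4 + 1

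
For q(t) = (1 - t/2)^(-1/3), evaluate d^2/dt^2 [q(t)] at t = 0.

1/9

The coefficient of t^2 in the expansion is 1/18, so q′′(0) = 2! * (1/18) = 1/9.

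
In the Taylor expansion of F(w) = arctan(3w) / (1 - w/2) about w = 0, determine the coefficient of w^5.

Multiply the two series term by term and collect like powers.
F(0) = 0
F′(0) = 3
F′′(0) = 3
F′′′(0) = -99/2
F^(4)(0) = -99
F^(5)(0) = 11169/2
Dividing each by k! gives the coefficients c_0, ..., c_5.

3723/80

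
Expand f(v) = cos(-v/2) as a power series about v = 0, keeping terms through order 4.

v^4/384 - v^2/8 + 1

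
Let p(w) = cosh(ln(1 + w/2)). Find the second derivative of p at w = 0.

1/4

Plug the Maclaurin series of the inner function into that of the outer and collect terms.
From the series, [w^2] p = 1/8; multiply by 2! = 2 to get 1/4.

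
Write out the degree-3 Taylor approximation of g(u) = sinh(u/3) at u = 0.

u^3/162 + u/3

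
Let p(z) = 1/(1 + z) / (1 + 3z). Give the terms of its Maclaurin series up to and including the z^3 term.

Expand each factor separately, then convolve coefficients.
p(0) = 1
p′(0) = -4
p′′(0) = 26
p′′′(0) = -240

-40*z^3 + 13*z^2 - 4*z + 1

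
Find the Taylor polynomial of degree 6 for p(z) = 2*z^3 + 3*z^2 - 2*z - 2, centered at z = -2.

2*(z + 2)^3 - 9*(z + 2)^2 + 10*(z + 2) - 2

p(-2) = -2
p′(-2) = 10
p′′(-2) = -18
p′′′(-2) = 12
p^(4)(-2) = 0
p^(5)(-2) = 0
p^(6)(-2) = 0
Dividing each by k! gives the coefficients c_0, ..., c_6.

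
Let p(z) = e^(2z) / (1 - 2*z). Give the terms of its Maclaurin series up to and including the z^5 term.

1304*z^5/15 + 130*z^4/3 + 64*z^3/3 + 10*z^2 + 4*z + 1

Use 1/(1 - r) = Σ r^k on the denominator, then take the Cauchy product.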